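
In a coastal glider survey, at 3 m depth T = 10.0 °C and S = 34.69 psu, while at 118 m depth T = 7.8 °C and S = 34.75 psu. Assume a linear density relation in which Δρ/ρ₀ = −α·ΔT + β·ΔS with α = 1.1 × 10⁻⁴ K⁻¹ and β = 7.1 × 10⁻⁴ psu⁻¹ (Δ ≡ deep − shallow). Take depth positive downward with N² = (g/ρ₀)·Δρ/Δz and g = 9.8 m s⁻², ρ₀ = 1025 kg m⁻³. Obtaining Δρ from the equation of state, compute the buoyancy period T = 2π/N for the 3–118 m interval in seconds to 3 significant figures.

1.28 × 10³ s

ΔT = -2.2 K, ΔS = +0.06 psu (deep − shallow).
Δρ/ρ₀ = −αΔT + βΔS = 2.42 × 10⁻⁴ + 4.26 × 10⁻⁵ = 2.846 × 10⁻⁴, so Δρ ≈ 0.2917 kg m⁻³.
N² = (g/ρ₀)·Δρ/Δz = g·(Δρ/ρ₀)/Δz = 9.8 × 2.846 × 10⁻⁴ / 115 = 2.4253 × 10⁻⁵ s⁻².
N = √(2.4253 × 10⁻⁵) = 4.9247 × 10⁻³ rad s⁻¹ → T = 2π/N = 1.2759 × 10³ s ≈ 1.28 × 10³ s.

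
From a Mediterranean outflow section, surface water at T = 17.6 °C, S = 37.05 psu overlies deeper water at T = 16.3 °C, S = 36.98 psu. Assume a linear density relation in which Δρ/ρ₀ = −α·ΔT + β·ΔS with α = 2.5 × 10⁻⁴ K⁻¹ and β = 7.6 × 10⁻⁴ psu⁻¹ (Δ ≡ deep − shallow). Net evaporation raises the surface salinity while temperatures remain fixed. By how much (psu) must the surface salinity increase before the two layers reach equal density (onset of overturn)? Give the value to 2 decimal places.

Neutral buoyancy requires −α(T_deep − T_surf) + β(S_deep − S_surf′) = 0.
S_surf′ = S_deep − (α/β)·ΔT = 36.98 − (2.5 × 10⁻⁴/7.6 × 10⁻⁴)·(-1.3) = 37.4076 psu.
Increase required: 37.4076 − 37.05 = 0.3576 psu.

0.36 psu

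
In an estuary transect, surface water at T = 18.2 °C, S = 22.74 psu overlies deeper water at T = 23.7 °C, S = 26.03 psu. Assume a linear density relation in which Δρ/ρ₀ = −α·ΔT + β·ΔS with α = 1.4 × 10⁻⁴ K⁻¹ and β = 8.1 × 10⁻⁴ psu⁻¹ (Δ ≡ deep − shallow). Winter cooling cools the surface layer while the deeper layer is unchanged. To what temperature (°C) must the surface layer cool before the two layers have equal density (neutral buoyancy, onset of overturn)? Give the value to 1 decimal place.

4.7 °C

Neutral buoyancy requires Δρ = 0, i.e. −α(T_deep − T_surf′) + β(S_deep − S_surf) = 0.
T_surf′ = T_deep − (β/α)·ΔS = 23.7 − (8.1 × 10⁻⁴/1.4 × 10⁻⁴)·(+3.29) = 4.665 °C.
Cooling required: 18.2 − (4.665) = 13.535 °C.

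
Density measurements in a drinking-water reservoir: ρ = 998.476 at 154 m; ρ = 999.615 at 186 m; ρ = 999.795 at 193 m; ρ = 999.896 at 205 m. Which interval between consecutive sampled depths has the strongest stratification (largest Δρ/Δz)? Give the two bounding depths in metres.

Compute the density gradient over each adjacent pair:
  154–186 m: Δρ/Δz = 1.139/32 = 0.036 kg m⁻⁴
  186–193 m: Δρ/Δz = 0.180/7 = 0.026 kg m⁻⁴
  193–205 m: Δρ/Δz = 0.101/12 = 8.4 × 10⁻³ kg m⁻⁴
The largest gradient is in the 154–186 m interval — the pycnocline.

154–186 m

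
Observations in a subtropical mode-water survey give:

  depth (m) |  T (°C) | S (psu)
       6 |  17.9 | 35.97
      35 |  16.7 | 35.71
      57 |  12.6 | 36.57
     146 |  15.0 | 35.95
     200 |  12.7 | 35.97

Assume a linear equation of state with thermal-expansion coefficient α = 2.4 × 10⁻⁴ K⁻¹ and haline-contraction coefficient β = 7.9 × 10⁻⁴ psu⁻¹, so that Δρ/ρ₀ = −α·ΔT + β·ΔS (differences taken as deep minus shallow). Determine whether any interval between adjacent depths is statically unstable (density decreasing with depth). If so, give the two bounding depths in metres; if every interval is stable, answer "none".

57–146 m

Evaluate Δρ/ρ₀ = −αΔT + βΔS across each adjacent pair:
  6–35 m: −αΔT+βΔS = −(2.4 × 10⁻⁴)(-1.2)+(7.9 × 10⁻⁴)(-0.26) = 8.3 × 10⁻⁵ → stable
  35–57 m: −αΔT+βΔS = −(2.4 × 10⁻⁴)(-4.1)+(7.9 × 10⁻⁴)(+0.86) = 1.7 × 10⁻³ → stable
  57–146 m: −αΔT+βΔS = −(2.4 × 10⁻⁴)(+2.4)+(7.9 × 10⁻⁴)(-0.62) = -1.1 × 10⁻³ → UNSTABLE
  146–200 m: −αΔT+βΔS = −(2.4 × 10⁻⁴)(-2.3)+(7.9 × 10⁻⁴)(+0.02) = 5.7 × 10⁻⁴ → stable
The 57–146 m interval has Δρ < 0: lighter water underlies denser water.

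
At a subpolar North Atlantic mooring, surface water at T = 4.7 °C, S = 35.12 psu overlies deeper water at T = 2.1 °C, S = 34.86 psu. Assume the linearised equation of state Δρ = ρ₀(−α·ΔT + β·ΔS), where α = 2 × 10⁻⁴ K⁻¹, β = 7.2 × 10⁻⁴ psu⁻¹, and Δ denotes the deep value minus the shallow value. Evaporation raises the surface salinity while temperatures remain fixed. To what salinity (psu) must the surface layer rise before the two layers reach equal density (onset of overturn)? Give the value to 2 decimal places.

Neutral buoyancy requires −α(T_deep − T_surf) + β(S_deep − S_surf′) = 0.
S_surf′ = S_deep − (α/β)·ΔT = 34.86 − (2 × 10⁻⁴/7.2 × 10⁻⁴)·(-2.6) = 35.5822 psu.
Increase required: 35.5822 − 35.12 = 0.4622 psu.

35.58 psu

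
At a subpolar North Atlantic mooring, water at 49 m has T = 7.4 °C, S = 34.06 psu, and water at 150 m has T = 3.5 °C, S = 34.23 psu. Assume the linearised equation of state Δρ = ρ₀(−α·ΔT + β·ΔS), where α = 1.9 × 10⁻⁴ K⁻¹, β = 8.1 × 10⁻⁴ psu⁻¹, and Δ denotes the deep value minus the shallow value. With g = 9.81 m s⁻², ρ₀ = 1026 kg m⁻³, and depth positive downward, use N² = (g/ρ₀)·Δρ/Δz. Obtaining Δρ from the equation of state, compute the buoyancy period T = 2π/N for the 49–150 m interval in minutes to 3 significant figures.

ΔT = -3.9 K, ΔS = +0.17 psu (deep − shallow).
Δρ/ρ₀ = −αΔT + βΔS = 7.41 × 10⁻⁴ + 1.377 × 10⁻⁴ = 8.787 × 10⁻⁴, so Δρ ≈ 0.9015 kg m⁻³.
N² = (g/ρ₀)·Δρ/Δz = g·(Δρ/ρ₀)/Δz = 9.81 × 8.787 × 10⁻⁴ / 101 = 8.5347 × 10⁻⁵ s⁻².
N = √(8.5347 × 10⁻⁵) = 9.2383 × 10⁻³ rad s⁻¹ → T = 2π/N = 680.12 s = 11.335 min ≈ 11.3 min.

11.3 min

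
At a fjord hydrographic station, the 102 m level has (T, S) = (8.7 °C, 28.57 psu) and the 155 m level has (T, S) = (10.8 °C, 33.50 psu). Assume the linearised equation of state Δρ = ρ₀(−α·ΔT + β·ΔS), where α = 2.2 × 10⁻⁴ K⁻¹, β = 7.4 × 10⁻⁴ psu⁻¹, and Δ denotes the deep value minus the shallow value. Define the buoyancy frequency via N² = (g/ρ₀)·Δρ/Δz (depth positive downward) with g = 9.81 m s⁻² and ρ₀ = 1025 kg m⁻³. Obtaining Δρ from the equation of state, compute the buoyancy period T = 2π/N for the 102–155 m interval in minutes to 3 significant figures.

4.31 min

ΔT = +2.1 K, ΔS = +4.93 psu (deep − shallow).
Δρ/ρ₀ = −αΔT + βΔS = -4.62 × 10⁻⁴ + 3.6482 × 10⁻³ = 3.1862 × 10⁻³, so Δρ ≈ 3.266 kg m⁻³.
N² = (g/ρ₀)·Δρ/Δz = g·(Δρ/ρ₀)/Δz = 9.81 × 3.1862 × 10⁻³ / 53 = 5.8975 × 10⁻⁴ s⁻².
N = √(5.8975 × 10⁻⁴) = 0.024285 rad s⁻¹ → T = 2π/N = 258.73 s = 4.3122 min ≈ 4.31 min.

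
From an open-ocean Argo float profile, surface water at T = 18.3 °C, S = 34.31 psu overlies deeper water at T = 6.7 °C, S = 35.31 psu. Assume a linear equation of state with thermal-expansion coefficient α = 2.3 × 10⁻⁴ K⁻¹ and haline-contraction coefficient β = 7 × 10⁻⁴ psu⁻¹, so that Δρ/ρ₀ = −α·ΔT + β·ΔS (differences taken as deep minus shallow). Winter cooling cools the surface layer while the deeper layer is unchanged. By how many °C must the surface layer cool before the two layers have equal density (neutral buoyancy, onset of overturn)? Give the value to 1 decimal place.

Neutral buoyancy requires Δρ = 0, i.e. −α(T_deep − T_surf′) + β(S_deep − S_surf) = 0.
T_surf′ = T_deep − (β/α)·ΔS = 6.7 − (7 × 10⁻⁴/2.3 × 10⁻⁴)·(+1.00) = 3.657 °C.
Cooling required: 18.3 − (3.657) = 14.643 °C.

14.6 °C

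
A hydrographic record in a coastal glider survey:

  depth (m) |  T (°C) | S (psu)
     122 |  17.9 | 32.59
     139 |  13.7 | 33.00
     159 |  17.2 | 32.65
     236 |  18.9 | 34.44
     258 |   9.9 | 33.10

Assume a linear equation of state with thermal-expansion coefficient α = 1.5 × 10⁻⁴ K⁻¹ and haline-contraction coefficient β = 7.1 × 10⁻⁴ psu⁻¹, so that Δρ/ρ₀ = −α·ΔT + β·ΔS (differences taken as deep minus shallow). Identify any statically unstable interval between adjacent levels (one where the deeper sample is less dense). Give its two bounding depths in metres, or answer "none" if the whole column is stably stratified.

139–159 m

Evaluate Δρ/ρ₀ = −αΔT + βΔS across each adjacent pair:
  122–139 m: −αΔT+βΔS = −(1.5 × 10⁻⁴)(-4.2)+(7.1 × 10⁻⁴)(+0.41) = 9.2 × 10⁻⁴ → stable
  139–159 m: −αΔT+βΔS = −(1.5 × 10⁻⁴)(+3.5)+(7.1 × 10⁻⁴)(-0.35) = -7.7 × 10⁻⁴ → UNSTABLE
  159–236 m: −αΔT+βΔS = −(1.5 × 10⁻⁴)(+1.7)+(7.1 × 10⁻⁴)(+1.79) = 1.0 × 10⁻³ → stable
  236–258 m: −αΔT+βΔS = −(1.5 × 10⁻⁴)(-9.0)+(7.1 × 10⁻⁴)(-1.34) = 4.0 × 10⁻⁴ → stable
The 139–159 m interval has Δρ < 0: lighter water underlies denser water.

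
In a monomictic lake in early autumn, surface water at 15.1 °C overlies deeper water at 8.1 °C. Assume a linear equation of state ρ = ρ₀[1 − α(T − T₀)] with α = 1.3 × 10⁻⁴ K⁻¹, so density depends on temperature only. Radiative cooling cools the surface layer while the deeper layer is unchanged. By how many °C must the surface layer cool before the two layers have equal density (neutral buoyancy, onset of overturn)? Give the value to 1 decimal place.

With temperature the only control, equal density requires T_surf′ = T_deep.
T_surf′ = 8.1 °C.
Cooling required: 15.1 − 8.1 = 7.0 °C.

7.0 °C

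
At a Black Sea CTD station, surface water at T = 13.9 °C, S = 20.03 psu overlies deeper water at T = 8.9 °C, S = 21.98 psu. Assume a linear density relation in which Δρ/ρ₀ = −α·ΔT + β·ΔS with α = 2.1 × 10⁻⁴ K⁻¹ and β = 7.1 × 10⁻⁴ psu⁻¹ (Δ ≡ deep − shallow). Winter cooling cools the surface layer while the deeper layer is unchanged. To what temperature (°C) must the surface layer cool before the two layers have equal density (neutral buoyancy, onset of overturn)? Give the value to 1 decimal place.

Neutral buoyancy requires Δρ = 0, i.e. −α(T_deep − T_surf′) + β(S_deep − S_surf) = 0.
T_surf′ = T_deep − (β/α)·ΔS = 8.9 − (7.1 × 10⁻⁴/2.1 × 10⁻⁴)·(+1.95) = 2.307 °C.
Cooling required: 13.9 − (2.307) = 11.593 °C.

2.3 °C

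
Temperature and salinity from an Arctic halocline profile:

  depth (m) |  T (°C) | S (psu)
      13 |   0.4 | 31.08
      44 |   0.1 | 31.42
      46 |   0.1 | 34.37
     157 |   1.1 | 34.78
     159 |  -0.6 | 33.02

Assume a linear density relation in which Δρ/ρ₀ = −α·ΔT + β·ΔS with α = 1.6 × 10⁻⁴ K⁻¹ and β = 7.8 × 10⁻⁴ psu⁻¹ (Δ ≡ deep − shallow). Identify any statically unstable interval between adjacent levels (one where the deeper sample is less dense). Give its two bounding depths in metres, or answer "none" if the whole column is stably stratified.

157–159 m

Evaluate Δρ/ρ₀ = −αΔT + βΔS across each adjacent pair:
  13–44 m: −αΔT+βΔS = −(1.6 × 10⁻⁴)(-0.3)+(7.8 × 10⁻⁴)(+0.34) = 3.1 × 10⁻⁴ → stable
  44–46 m: −αΔT+βΔS = −(1.6 × 10⁻⁴)(+0.0)+(7.8 × 10⁻⁴)(+2.95) = 2.3 × 10⁻³ → stable
  46–157 m: −αΔT+βΔS = −(1.6 × 10⁻⁴)(+1.0)+(7.8 × 10⁻⁴)(+0.41) = 1.6 × 10⁻⁴ → stable
  157–159 m: −αΔT+βΔS = −(1.6 × 10⁻⁴)(-1.7)+(7.8 × 10⁻⁴)(-1.76) = -1.1 × 10⁻³ → UNSTABLE
The 157–159 m interval has Δρ < 0: lighter water underlies denser water.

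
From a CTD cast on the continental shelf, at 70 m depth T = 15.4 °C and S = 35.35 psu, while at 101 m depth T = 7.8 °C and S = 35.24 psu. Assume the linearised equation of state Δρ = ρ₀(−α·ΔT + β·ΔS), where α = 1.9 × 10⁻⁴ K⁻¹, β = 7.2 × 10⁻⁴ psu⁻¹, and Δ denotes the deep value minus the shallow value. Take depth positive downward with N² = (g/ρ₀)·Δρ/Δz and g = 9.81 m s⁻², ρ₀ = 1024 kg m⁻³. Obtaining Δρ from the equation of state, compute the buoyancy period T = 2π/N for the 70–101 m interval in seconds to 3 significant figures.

ΔT = -7.6 K, ΔS = -0.11 psu (deep − shallow).
Δρ/ρ₀ = −αΔT + βΔS = 1.444 × 10⁻³ − 7.92 × 10⁻⁵ = 1.3648 × 10⁻³, so Δρ ≈ 1.398 kg m⁻³.
N² = (g/ρ₀)·Δρ/Δz = g·(Δρ/ρ₀)/Δz = 9.81 × 1.3648 × 10⁻³ / 31 = 4.3189 × 10⁻⁴ s⁻².
N = √(4.3189 × 10⁻⁴) = 0.020782 rad s⁻¹ → T = 2π/N = 302.34 s ≈ 302 s.

302 s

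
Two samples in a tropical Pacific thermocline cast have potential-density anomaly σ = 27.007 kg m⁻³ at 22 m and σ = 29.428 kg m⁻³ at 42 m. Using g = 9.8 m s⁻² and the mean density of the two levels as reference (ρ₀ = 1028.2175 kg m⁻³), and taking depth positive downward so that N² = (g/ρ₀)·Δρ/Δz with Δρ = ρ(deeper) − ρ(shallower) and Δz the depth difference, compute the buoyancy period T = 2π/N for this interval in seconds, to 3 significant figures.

185 s

Δρ = 1029.428 − 1027.007 = 2.421 kg m⁻³ over Δz = 42 − 22 = 20 m.
N² = (9.8/1028.2175) × (2.421/20) = 1.1537 × 10⁻³ s⁻².
N = √(1.1537 × 10⁻³) = 0.033966 rad s⁻¹, so T = 2π/N = 184.98 s ≈ 185 s.
Since Δρ > 0 the layer is stably stratified.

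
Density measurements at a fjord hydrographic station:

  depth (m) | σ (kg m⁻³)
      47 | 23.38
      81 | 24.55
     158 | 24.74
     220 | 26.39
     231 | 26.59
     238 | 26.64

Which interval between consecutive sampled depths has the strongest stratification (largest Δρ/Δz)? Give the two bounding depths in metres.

47–81 m

Compute the density gradient over each adjacent pair:
  47–81 m: Δρ/Δz = 1.17/34 = 0.034 kg m⁻⁴
  81–158 m: Δρ/Δz = 0.19/77 = 2.5 × 10⁻³ kg m⁻⁴
  158–220 m: Δρ/Δz = 1.65/62 = 0.027 kg m⁻⁴
  220–231 m: Δρ/Δz = 0.20/11 = 0.018 kg m⁻⁴
  231–238 m: Δρ/Δz = 0.05/7 = 7.1 × 10⁻³ kg m⁻⁴
The largest gradient is in the 47–81 m interval — the pycnocline.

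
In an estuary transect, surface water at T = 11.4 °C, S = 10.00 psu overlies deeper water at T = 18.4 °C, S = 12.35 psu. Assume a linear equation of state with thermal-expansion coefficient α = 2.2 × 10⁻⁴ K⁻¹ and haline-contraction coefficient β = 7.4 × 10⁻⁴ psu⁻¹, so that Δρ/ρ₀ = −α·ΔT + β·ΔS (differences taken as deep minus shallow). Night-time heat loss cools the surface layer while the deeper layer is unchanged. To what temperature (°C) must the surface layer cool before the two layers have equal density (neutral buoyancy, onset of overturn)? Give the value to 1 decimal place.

Neutral buoyancy requires Δρ = 0, i.e. −α(T_deep − T_surf′) + β(S_deep − S_surf) = 0.
T_surf′ = T_deep − (β/α)·ΔS = 18.4 − (7.4 × 10⁻⁴/2.2 × 10⁻⁴)·(+2.35) = 10.495 °C.
Cooling required: 11.4 − (10.495) = 0.905 °C.

10.5 °C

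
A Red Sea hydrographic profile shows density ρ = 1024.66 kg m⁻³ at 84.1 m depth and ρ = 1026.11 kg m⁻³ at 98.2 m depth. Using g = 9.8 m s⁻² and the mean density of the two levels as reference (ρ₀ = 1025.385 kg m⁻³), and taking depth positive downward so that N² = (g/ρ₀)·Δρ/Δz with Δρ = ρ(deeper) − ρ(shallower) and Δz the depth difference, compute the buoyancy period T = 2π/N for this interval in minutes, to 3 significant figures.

3.34 min

Δρ = 1026.11 − 1024.66 = 1.45 kg m⁻³ over Δz = 98.2 − 84.1 = 14.1 m.
N² = (9.8/1025.385) × (1.45/14.1) = 9.8285 × 10⁻⁴ s⁻².
N = √(9.8285 × 10⁻⁴) = 0.031350 rad s⁻¹, so T = 2π/N = 200.42 s = 3.3403 min ≈ 3.34 min.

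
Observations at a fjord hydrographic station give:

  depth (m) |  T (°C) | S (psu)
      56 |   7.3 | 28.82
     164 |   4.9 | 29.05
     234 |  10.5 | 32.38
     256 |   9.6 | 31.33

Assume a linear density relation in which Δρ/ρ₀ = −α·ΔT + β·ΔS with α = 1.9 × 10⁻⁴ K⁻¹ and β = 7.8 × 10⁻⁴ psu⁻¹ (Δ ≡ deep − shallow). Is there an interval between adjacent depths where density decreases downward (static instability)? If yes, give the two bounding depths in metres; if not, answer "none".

Evaluate Δρ/ρ₀ = −αΔT + βΔS across each adjacent pair:
  56–164 m: −αΔT+βΔS = −(1.9 × 10⁻⁴)(-2.4)+(7.8 × 10⁻⁴)(+0.23) = 6.4 × 10⁻⁴ → stable
  164–234 m: −αΔT+βΔS = −(1.9 × 10⁻⁴)(+5.6)+(7.8 × 10⁻⁴)(+3.33) = 1.5 × 10⁻³ → stable
  234–256 m: −αΔT+βΔS = −(1.9 × 10⁻⁴)(-0.9)+(7.8 × 10⁻⁴)(-1.05) = -6.5 × 10⁻⁴ → UNSTABLE
The 234–256 m interval has Δρ < 0: lighter water underlies denser water.

234–256 m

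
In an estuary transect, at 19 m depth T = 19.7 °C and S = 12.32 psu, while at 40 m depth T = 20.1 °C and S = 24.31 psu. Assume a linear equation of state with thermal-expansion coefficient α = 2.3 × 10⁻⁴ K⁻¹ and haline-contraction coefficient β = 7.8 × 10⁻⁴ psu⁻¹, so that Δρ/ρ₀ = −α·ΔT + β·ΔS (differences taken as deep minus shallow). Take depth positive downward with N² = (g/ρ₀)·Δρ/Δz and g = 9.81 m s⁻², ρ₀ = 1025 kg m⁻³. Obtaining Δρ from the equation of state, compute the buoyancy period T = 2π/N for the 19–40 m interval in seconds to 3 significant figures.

95.5 s

ΔT = +0.4 K, ΔS = +11.99 psu (deep − shallow).
Δρ/ρ₀ = −αΔT + βΔS = -9.20 × 10⁻⁵ + 9.3522 × 10⁻³ = 9.2602 × 10⁻³, so Δρ ≈ 9.492 kg m⁻³.
N² = (g/ρ₀)·Δρ/Δz = g·(Δρ/ρ₀)/Δz = 9.81 × 9.2602 × 10⁻³ / 21 = 4.3258 × 10⁻³ s⁻².
N = √(4.3258 × 10⁻³) = 0.065771 rad s⁻¹ → T = 2π/N = 95.531 s ≈ 95.5 s.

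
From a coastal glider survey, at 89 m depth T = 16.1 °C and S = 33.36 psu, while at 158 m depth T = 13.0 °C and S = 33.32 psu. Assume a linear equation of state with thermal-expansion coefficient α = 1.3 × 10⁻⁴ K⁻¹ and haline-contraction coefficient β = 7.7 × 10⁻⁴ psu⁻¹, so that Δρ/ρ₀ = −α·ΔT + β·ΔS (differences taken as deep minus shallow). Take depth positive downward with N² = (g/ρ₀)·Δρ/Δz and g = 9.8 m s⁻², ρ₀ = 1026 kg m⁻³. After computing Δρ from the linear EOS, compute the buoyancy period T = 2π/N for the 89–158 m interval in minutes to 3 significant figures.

14.4 min

ΔT = -3.1 K, ΔS = -0.04 psu (deep − shallow).
Δρ/ρ₀ = −αΔT + βΔS = 4.03 × 10⁻⁴ − 3.08 × 10⁻⁵ = 3.722 × 10⁻⁴, so Δρ ≈ 0.3819 kg m⁻³.
N² = (g/ρ₀)·Δρ/Δz = g·(Δρ/ρ₀)/Δz = 9.8 × 3.722 × 10⁻⁴ / 69 = 5.2863 × 10⁻⁵ s⁻².
N = √(5.2863 × 10⁻⁵) = 7.2707 × 10⁻³ rad s⁻¹ → T = 2π/N = 864.18 s = 14.403 min ≈ 14.4 min.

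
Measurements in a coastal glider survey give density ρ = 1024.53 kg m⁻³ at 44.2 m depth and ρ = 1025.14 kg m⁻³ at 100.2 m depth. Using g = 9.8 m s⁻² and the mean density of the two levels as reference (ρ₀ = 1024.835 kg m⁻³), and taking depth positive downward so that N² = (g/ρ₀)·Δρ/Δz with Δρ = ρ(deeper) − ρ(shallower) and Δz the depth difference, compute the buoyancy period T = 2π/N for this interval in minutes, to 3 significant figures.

Δρ = 1025.14 − 1024.53 = 0.61 kg m⁻³ over Δz = 100.2 − 44.2 = 56 m.
N² = (9.8/1024.835) × (0.61/56) = 1.0416 × 10⁻⁴ s⁻².
N = √(1.0416 × 10⁻⁴) = 0.010206 rad s⁻¹, so T = 2π/N = 615.64 s = 10.261 min ≈ 10.3 min.

10.3 min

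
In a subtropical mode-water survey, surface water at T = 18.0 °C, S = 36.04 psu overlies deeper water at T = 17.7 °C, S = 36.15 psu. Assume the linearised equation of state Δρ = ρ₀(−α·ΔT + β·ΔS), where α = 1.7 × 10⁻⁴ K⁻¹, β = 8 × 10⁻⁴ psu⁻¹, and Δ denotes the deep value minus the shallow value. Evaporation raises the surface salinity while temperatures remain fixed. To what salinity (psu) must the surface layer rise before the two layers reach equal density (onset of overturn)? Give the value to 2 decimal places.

36.21 psu

Neutral buoyancy requires −α(T_deep − T_surf) + β(S_deep − S_surf′) = 0.
S_surf′ = S_deep − (α/β)·ΔT = 36.15 − (1.7 × 10⁻⁴/8 × 10⁻⁴)·(-0.3) = 36.2137 psu.
Increase required: 36.2137 − 36.04 = 0.1737 psu.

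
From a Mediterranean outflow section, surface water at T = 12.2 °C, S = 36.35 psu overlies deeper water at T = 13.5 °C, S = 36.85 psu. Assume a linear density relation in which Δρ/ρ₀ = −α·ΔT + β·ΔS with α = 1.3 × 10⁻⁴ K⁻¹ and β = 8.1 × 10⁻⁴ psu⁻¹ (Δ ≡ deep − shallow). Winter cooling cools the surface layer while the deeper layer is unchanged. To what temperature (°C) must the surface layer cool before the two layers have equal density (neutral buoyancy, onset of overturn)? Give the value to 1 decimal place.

10.4 °C

Neutral buoyancy requires Δρ = 0, i.e. −α(T_deep − T_surf′) + β(S_deep − S_surf) = 0.
T_surf′ = T_deep − (β/α)·ΔS = 13.5 − (8.1 × 10⁻⁴/1.3 × 10⁻⁴)·(+0.50) = 10.385 °C.
Cooling required: 12.2 − (10.385) = 1.815 °C.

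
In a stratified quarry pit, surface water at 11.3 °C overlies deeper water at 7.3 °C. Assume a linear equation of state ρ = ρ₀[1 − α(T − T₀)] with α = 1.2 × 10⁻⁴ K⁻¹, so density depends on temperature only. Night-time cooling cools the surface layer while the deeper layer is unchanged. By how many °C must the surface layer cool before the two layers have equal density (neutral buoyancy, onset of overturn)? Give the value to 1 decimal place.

With temperature the only control, equal density requires T_surf′ = T_deep.
T_surf′ = 7.3 °C.
Cooling required: 11.3 − 7.3 = 4.0 °C.

4.0 °C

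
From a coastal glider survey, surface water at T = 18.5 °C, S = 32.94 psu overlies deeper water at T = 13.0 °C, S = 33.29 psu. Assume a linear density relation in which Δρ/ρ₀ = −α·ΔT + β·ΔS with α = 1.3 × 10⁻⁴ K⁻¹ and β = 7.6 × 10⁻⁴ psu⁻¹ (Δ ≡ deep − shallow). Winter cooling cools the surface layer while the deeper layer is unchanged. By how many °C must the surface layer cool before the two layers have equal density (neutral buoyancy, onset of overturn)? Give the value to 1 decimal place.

7.5 °C

Neutral buoyancy requires Δρ = 0, i.e. −α(T_deep − T_surf′) + β(S_deep − S_surf) = 0.
T_surf′ = T_deep − (β/α)·ΔS = 13.0 − (7.6 × 10⁻⁴/1.3 × 10⁻⁴)·(+0.35) = 10.954 °C.
Cooling required: 18.5 − (10.954) = 7.546 °C.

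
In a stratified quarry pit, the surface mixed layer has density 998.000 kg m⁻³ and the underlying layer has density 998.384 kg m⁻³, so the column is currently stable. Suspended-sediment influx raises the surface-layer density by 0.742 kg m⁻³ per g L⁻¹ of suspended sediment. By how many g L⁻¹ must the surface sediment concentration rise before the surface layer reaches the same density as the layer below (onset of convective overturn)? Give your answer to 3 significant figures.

Density deficit of the surface layer: 998.384 − 998.000 = 0.384 kg m⁻³.
Required change = 0.384 / 0.742 = 0.518 g L⁻¹.

0.518 g L⁻¹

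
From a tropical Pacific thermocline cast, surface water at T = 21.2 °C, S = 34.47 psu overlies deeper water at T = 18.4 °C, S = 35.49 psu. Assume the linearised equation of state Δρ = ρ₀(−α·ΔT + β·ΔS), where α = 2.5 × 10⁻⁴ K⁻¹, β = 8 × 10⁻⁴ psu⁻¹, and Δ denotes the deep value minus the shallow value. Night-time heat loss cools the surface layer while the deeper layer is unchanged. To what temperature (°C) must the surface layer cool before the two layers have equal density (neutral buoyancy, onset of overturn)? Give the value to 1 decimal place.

15.1 °C

Neutral buoyancy requires Δρ = 0, i.e. −α(T_deep − T_surf′) + β(S_deep − S_surf) = 0.
T_surf′ = T_deep − (β/α)·ΔS = 18.4 − (8 × 10⁻⁴/2.5 × 10⁻⁴)·(+1.02) = 15.136 °C.
Cooling required: 21.2 − (15.136) = 6.064 °C.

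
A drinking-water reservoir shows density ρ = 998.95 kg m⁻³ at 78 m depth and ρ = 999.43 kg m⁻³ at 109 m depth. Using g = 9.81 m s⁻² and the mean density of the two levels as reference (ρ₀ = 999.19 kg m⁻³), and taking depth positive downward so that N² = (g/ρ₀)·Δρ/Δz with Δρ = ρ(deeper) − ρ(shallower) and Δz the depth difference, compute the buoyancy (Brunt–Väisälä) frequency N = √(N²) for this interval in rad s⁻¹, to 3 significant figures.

0.0123 rad s⁻¹

Δρ = 999.43 − 998.95 = 0.48 kg m⁻³ over Δz = 109 − 78 = 31 m.
N² = (9.81/999.19) × (0.48/31) = 1.5202 × 10⁻⁴ s⁻².
N = √(1.5202 × 10⁻⁴) = 0.012330 rad s⁻¹ ≈ 0.0123 rad s⁻¹.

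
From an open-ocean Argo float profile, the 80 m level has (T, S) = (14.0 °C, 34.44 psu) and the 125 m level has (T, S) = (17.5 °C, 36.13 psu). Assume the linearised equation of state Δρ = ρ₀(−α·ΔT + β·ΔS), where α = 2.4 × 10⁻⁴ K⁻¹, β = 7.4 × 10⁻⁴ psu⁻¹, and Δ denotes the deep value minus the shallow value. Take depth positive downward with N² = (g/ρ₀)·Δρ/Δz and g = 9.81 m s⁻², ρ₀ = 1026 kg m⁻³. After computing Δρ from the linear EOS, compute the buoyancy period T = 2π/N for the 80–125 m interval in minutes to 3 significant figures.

11.1 min

ΔT = +3.5 K, ΔS = +1.69 psu (deep − shallow).
Δρ/ρ₀ = −αΔT + βΔS = -8.40 × 10⁻⁴ + 1.2506 × 10⁻³ = 4.106 × 10⁻⁴, so Δρ ≈ 0.4213 kg m⁻³.
N² = (g/ρ₀)·Δρ/Δz = g·(Δρ/ρ₀)/Δz = 9.81 × 4.106 × 10⁻⁴ / 45 = 8.9511 × 10⁻⁵ s⁻².
N = √(8.9511 × 10⁻⁵) = 9.4610 × 10⁻³ rad s⁻¹ → T = 2π/N = 664.11 s = 11.069 min ≈ 11.1 min.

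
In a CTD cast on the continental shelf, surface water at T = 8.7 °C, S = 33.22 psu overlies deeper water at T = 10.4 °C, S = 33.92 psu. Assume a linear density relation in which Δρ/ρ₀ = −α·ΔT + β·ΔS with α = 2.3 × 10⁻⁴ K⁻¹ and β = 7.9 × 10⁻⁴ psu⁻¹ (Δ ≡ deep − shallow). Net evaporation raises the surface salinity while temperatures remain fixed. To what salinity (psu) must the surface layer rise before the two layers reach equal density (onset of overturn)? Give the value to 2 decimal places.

Neutral buoyancy requires −α(T_deep − T_surf) + β(S_deep − S_surf′) = 0.
S_surf′ = S_deep − (α/β)·ΔT = 33.92 − (2.3 × 10⁻⁴/7.9 × 10⁻⁴)·(+1.7) = 33.4251 psu.
Increase required: 33.4251 − 33.22 = 0.2051 psu.

33.43 psu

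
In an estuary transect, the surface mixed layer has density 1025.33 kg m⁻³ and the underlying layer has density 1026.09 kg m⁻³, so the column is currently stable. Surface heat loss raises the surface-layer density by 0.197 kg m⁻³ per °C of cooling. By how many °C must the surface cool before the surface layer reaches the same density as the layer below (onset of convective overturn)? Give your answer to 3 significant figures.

Density deficit of the surface layer: 1026.09 − 1025.33 = 0.76 kg m⁻³.
Required change = 0.76 / 0.197 = 3.86 °C.

3.86 °C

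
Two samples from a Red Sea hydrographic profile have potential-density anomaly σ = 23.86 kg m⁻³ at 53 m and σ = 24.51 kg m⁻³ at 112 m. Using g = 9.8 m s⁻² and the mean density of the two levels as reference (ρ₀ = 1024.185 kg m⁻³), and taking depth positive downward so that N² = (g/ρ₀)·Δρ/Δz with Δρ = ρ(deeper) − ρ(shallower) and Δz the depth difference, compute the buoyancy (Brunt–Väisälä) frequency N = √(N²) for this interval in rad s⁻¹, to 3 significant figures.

Δρ = 1024.51 − 1023.86 = 0.65 kg m⁻³ over Δz = 112 − 53 = 59 m.
N² = (9.8/1024.185) × (0.65/59) = 1.0542 × 10⁻⁴ s⁻².
N = √(1.0542 × 10⁻⁴) = 0.010267 rad s⁻¹ ≈ 0.0103 rad s⁻¹.

0.0103 rad s⁻¹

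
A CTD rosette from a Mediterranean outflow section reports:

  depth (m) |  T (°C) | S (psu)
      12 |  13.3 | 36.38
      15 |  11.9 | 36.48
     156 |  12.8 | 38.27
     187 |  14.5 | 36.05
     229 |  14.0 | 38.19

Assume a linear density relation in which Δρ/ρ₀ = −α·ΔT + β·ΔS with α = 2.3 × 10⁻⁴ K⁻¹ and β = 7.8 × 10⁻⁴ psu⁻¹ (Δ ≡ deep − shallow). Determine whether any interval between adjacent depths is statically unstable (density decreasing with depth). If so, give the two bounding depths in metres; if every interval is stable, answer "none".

156–187 m

Evaluate Δρ/ρ₀ = −αΔT + βΔS across each adjacent pair:
  12–15 m: −αΔT+βΔS = −(2.3 × 10⁻⁴)(-1.4)+(7.8 × 10⁻⁴)(+0.10) = 4.0 × 10⁻⁴ → stable
  15–156 m: −αΔT+βΔS = −(2.3 × 10⁻⁴)(+0.9)+(7.8 × 10⁻⁴)(+1.79) = 1.2 × 10⁻³ → stable
  156–187 m: −αΔT+βΔS = −(2.3 × 10⁻⁴)(+1.7)+(7.8 × 10⁻⁴)(-2.22) = -2.1 × 10⁻³ → UNSTABLE
  187–229 m: −αΔT+βΔS = −(2.3 × 10⁻⁴)(-0.5)+(7.8 × 10⁻⁴)(+2.14) = 1.8 × 10⁻³ → stable
The 156–187 m interval has Δρ < 0: lighter water underlies denser water.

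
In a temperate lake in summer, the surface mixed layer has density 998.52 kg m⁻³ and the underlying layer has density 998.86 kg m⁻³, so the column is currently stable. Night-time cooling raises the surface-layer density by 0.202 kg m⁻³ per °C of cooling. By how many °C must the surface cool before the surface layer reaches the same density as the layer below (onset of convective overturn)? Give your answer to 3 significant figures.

Density deficit of the surface layer: 998.86 − 998.52 = 0.34 kg m⁻³.
Required change = 0.34 / 0.202 = 1.68 °C.

1.68 °C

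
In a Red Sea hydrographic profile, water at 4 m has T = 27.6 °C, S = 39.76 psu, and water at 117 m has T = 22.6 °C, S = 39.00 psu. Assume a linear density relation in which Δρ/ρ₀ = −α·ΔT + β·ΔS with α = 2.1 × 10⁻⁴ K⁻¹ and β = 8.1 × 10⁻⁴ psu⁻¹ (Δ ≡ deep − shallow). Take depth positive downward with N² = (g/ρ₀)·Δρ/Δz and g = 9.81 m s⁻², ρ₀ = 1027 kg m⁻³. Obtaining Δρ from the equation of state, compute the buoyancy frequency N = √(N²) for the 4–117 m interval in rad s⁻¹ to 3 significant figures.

ΔT = -5.0 K, ΔS = -0.76 psu (deep − shallow).
Δρ/ρ₀ = −αΔT + βΔS = 1.05 × 10⁻³ − 6.156 × 10⁻⁴ = 4.344 × 10⁻⁴, so Δρ ≈ 0.4461 kg m⁻³.
N² = (g/ρ₀)·Δρ/Δz = g·(Δρ/ρ₀)/Δz = 9.81 × 4.344 × 10⁻⁴ / 113 = 3.7712 × 10⁻⁵ s⁻².
N = √(3.7712 × 10⁻⁵) = 6.1410 × 10⁻³ rad s⁻¹ ≈ 6.14 × 10⁻³ rad s⁻¹.

6.14 × 10⁻³ rad s⁻¹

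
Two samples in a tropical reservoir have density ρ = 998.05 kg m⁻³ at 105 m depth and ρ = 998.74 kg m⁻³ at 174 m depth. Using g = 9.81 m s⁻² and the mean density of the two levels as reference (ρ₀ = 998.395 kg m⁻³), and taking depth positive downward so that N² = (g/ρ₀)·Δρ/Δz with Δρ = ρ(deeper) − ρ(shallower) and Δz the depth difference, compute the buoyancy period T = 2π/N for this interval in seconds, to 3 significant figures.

634 s

Δρ = 998.74 − 998.05 = 0.69 kg m⁻³ over Δz = 174 − 105 = 69 m.
N² = (9.81/998.395) × (0.69/69) = 9.8258 × 10⁻⁵ s⁻².
N = √(9.8258 × 10⁻⁵) = 9.9125 × 10⁻³ rad s⁻¹, so T = 2π/N = 633.86 s ≈ 634 s.
N² > 0, so the interval is statically stable.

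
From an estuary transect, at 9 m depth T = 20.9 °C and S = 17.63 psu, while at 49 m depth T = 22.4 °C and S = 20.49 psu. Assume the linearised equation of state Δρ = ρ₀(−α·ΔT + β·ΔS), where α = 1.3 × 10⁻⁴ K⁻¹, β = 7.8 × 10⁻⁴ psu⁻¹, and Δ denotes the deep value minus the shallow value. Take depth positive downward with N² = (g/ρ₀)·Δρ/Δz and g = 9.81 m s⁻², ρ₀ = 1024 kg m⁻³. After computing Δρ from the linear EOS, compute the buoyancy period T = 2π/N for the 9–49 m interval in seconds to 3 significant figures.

ΔT = +1.5 K, ΔS = +2.86 psu (deep − shallow).
Δρ/ρ₀ = −αΔT + βΔS = -1.95 × 10⁻⁴ + 2.2308 × 10⁻³ = 2.0358 × 10⁻³, so Δρ ≈ 2.085 kg m⁻³.
N² = (g/ρ₀)·Δρ/Δz = g·(Δρ/ρ₀)/Δz = 9.81 × 2.0358 × 10⁻³ / 40 = 4.9928 × 10⁻⁴ s⁻².
N = √(4.9928 × 10⁻⁴) = 0.022345 rad s⁻¹ → T = 2π/N = 281.19 s ≈ 281 s.

281 s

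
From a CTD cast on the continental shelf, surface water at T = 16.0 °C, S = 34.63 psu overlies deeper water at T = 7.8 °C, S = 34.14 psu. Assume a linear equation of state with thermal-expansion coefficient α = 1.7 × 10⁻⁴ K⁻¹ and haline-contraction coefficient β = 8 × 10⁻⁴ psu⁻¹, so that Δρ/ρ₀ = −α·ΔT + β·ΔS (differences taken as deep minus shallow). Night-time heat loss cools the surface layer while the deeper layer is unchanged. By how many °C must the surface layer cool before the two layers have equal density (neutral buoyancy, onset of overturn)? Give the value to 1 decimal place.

5.9 °C

Neutral buoyancy requires Δρ = 0, i.e. −α(T_deep − T_surf′) + β(S_deep − S_surf) = 0.
T_surf′ = T_deep − (β/α)·ΔS = 7.8 − (8 × 10⁻⁴/1.7 × 10⁻⁴)·(-0.49) = 10.106 °C.
Cooling required: 16.0 − (10.106) = 5.894 °C.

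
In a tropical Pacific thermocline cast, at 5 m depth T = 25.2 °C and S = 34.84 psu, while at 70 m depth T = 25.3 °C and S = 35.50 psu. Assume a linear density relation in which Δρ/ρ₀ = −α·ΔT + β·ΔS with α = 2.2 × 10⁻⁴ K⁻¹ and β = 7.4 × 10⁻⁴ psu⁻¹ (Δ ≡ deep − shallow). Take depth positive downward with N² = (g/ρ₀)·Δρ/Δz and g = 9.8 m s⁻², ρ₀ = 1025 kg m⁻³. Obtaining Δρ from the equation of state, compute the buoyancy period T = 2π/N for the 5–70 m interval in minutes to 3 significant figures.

ΔT = +0.1 K, ΔS = +0.66 psu (deep − shallow).
Δρ/ρ₀ = −αΔT + βΔS = -2.20 × 10⁻⁵ + 4.884 × 10⁻⁴ = 4.664 × 10⁻⁴, so Δρ ≈ 0.4781 kg m⁻³.
N² = (g/ρ₀)·Δρ/Δz = g·(Δρ/ρ₀)/Δz = 9.8 × 4.664 × 10⁻⁴ / 65 = 7.0319 × 10⁻⁵ s⁻².
N = √(7.0319 × 10⁻⁵) = 8.3856 × 10⁻³ rad s⁻¹ → T = 2π/N = 749.28 s = 12.488 min ≈ 12.5 min.

12.5 min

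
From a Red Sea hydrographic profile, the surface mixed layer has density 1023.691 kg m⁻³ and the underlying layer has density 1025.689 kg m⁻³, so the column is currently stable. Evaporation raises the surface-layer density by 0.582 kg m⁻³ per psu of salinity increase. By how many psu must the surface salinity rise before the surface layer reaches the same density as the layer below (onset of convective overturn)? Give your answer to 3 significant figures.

3.43 psu

Density deficit of the surface layer: 1025.689 − 1023.691 = 1.998 kg m⁻³.
Required change = 1.998 / 0.582 = 3.43 psu.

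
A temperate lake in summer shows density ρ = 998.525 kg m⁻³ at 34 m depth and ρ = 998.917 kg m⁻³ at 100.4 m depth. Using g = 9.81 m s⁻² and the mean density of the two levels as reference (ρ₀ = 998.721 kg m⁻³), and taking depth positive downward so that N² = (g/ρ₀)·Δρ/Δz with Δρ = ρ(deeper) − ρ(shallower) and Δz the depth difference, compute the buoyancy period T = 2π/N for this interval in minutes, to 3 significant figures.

13.8 min

Δρ = 998.917 − 998.525 = 0.392 kg m⁻³ over Δz = 100.4 − 34 = 66.4 m.
N² = (9.81/998.721) × (0.392/66.4) = 5.7989 × 10⁻⁵ s⁻².
N = √(5.7989 × 10⁻⁵) = 7.6151 × 10⁻³ rad s⁻¹, so T = 2π/N = 825.10 s = 13.752 min ≈ 13.8 min.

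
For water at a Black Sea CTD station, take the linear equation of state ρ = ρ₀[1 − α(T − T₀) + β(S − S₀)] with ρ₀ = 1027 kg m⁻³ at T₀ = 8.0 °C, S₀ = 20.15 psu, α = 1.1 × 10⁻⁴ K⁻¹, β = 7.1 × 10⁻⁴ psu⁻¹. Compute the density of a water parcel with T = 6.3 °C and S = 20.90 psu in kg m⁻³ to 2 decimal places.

T − T₀ = -1.7 K, S − S₀ = +0.75 psu.
Bracket = 1 − α·(-1.7) + β·(+0.75) = 1 + (7.195 × 10⁻⁴) = 1.0007195.
ρ = 1027 × 1.0007195 = 1027.74 kg m⁻³.

1027.74 kg m⁻³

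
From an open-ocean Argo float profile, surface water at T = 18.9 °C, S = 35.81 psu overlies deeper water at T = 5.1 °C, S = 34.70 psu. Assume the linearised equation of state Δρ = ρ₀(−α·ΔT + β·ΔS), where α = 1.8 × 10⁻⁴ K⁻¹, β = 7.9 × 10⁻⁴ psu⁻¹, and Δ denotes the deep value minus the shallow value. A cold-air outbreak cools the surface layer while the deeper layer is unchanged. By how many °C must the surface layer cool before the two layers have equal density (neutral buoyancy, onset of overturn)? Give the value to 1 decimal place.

8.9 °C

Neutral buoyancy requires Δρ = 0, i.e. −α(T_deep − T_surf′) + β(S_deep − S_surf) = 0.
T_surf′ = T_deep − (β/α)·ΔS = 5.1 − (7.9 × 10⁻⁴/1.8 × 10⁻⁴)·(-1.11) = 9.972 °C.
Cooling required: 18.9 − (9.972) = 8.928 °C.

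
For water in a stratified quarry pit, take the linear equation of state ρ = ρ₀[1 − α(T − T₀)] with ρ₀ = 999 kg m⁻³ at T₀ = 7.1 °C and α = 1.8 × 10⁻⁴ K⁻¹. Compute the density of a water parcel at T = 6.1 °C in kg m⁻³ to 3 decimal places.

999.180 kg m⁻³

T − T₀ = -1.0 K.
Bracket = 1 − α·(-1.0) = 1 + (1.80 × 10⁻⁴) = 1.0001800.
ρ = 999 × 1.0001800 = 999.180 kg m⁻³.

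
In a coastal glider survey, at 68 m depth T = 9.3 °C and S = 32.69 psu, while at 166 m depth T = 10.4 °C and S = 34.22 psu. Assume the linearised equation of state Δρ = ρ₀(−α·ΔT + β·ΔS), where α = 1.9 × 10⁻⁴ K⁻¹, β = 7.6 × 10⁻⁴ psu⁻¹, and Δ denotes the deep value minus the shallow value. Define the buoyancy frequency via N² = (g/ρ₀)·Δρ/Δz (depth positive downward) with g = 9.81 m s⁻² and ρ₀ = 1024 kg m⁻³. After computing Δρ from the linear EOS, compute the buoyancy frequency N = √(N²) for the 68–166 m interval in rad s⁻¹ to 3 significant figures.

ΔT = +1.1 K, ΔS = +1.53 psu (deep − shallow).
Δρ/ρ₀ = −αΔT + βΔS = -2.09 × 10⁻⁴ + 1.1628 × 10⁻³ = 9.538 × 10⁻⁴, so Δρ ≈ 0.9767 kg m⁻³.
N² = (g/ρ₀)·Δρ/Δz = g·(Δρ/ρ₀)/Δz = 9.81 × 9.538 × 10⁻⁴ / 98 = 9.5477 × 10⁻⁵ s⁻².
N = √(9.5477 × 10⁻⁵) = 9.7712 × 10⁻³ rad s⁻¹ ≈ 9.77 × 10⁻³ rad s⁻¹.

9.77 × 10⁻³ rad s⁻¹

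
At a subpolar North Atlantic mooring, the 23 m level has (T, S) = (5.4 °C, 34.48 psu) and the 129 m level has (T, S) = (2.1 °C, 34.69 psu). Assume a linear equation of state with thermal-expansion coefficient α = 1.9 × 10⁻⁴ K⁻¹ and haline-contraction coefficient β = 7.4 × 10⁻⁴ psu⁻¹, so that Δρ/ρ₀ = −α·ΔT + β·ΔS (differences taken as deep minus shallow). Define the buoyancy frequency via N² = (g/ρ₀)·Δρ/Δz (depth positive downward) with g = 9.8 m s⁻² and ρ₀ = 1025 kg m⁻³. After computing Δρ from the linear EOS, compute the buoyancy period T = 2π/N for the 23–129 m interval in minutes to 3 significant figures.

ΔT = -3.3 K, ΔS = +0.21 psu (deep − shallow).
Δρ/ρ₀ = −αΔT + βΔS = 6.27 × 10⁻⁴ + 1.554 × 10⁻⁴ = 7.824 × 10⁻⁴, so Δρ ≈ 0.8020 kg m⁻³.
N² = (g/ρ₀)·Δρ/Δz = g·(Δρ/ρ₀)/Δz = 9.8 × 7.824 × 10⁻⁴ / 106 = 7.2335 × 10⁻⁵ s⁻².
N = √(7.2335 × 10⁻⁵) = 8.5050 × 10⁻³ rad s⁻¹ → T = 2π/N = 738.76 s = 12.313 min ≈ 12.3 min.

12.3 min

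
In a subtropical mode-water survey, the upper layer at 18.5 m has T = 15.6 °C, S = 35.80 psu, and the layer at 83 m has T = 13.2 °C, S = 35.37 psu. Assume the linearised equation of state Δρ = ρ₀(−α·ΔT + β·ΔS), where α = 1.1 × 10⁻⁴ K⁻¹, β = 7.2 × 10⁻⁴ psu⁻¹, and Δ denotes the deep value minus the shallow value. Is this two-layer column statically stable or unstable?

ΔT = 13.2 − 15.6 = -2.4 K and ΔS = 35.37 − 35.80 = -0.43 psu (deep − shallow).
−αΔT = 2.64 × 10⁻⁴; βΔS = -3.096 × 10⁻⁴; sum Δρ/ρ₀ = -4.56 × 10⁻⁵.
Δρ/ρ₀ < 0, so Δρ < 0: deeper water is lighter → statically unstable; the column would overturn.

unstable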